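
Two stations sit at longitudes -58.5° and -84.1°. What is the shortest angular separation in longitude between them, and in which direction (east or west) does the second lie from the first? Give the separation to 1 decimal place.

Raw difference: -84.1 − -58.5 = -25.6°.
Normalise into (−180°, 180°]: -25.6° stays -25.6°.
Negative ⇒ the second point lies to the west; separation 25.6°.

25.6° west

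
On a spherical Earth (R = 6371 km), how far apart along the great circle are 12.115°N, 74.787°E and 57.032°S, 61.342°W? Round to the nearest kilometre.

13792 km

Δλ = -61.342 − 74.787 = -136.129°.
Δφ = -57.032 − 12.115 = -69.147°.
a = sin²(Δφ/2) + cos φ₁ · cos φ₂ · sin²(Δλ/2) = 0.779818.
c = 2·atan2(√a, √(1−a)) = 2.16474 rad → d = 6371·c ≈ 13791.58 km.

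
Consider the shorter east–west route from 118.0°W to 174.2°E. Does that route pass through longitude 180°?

Yes

Naïve |174.2 − -118.0| = 292.2° > 180°, so the shorter arc goes the other way round — across 180°.
Signed shortest Δλ = ((174.2 − -118.0 + 180) mod 360) − 180 = -67.8°.
Going west by 67.8° from -118.0° passes through 180° before reaching +174.2°.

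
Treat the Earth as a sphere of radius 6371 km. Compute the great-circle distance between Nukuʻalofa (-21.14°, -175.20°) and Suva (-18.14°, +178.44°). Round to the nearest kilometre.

745 km

Δλ = 178.44 − -175.20 = 353.64°; wrapped into (−180°, 180°]: -6.36°.
Δφ = -18.14 − -21.14 = 3.00°.
a = sin²(Δφ/2) + cos φ₁ · cos φ₂ · sin²(Δλ/2) = 0.003413.
c = 2·atan2(√a, √(1−a)) = 0.11690 rad → d = 6371·c ≈ 744.79 km.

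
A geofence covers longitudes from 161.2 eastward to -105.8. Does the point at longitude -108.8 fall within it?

Band width going east from +161.2° to -105.8°: ((-105.8 − 161.2) mod 360) = 93.0°.
Offset of -108.8° east of the west edge: ((-108.8 − 161.2) mod 360) = 90.0°.
90.0° ≤ 93.0° ⇒ inside.

Yes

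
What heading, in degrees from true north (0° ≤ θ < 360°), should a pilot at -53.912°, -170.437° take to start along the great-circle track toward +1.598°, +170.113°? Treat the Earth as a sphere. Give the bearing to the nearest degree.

Δλ = 170.113 − -170.437 = 340.550°; wrapped into (−180°, 180°]: -19.450°.
θ = atan2( sin Δλ · cos φ₂ , cos φ₁ · sin φ₂ − sin φ₁ · cos φ₂ · cos Δλ )
  = atan2(-0.33285, 0.77813) = -23.160° → normalised to [0°, 360°): 336.840°.

337°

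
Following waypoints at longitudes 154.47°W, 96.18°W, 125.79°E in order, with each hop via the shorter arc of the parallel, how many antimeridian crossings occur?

Leg 1: -154.47° → -96.18°, shortest Δλ = 58.29° (east) — does not cross 180°.
Leg 2: -96.18° → +125.79°, shortest Δλ = -138.03° (west) — crosses 180°.
Total crossings: 1.

1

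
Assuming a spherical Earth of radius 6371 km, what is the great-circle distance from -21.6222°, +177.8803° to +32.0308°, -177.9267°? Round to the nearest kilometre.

5983 km

Δλ = -177.9267 − 177.8803 = -355.8070°; wrapped into (−180°, 180°]: 4.1930°.
Δφ = 32.0308 − -21.6222 = 53.6530°.
a = sin²(Δφ/2) + cos φ₁ · cos φ₂ · sin²(Δλ/2) = 0.204718.
c = 2·atan2(√a, √(1−a)) = 0.93904 rad → d = 6371·c ≈ 5982.61 km.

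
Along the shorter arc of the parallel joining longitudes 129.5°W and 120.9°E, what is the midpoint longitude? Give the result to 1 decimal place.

175.7°E

Signed shortest Δλ from -129.5° to +120.9° is -109.6°.
Midpoint longitude = -129.5° + (-109.6°)/2 = -129.5° − 54.8° = -184.3°.
Normalise into (−180°, 180°]: +175.7°.
(The naïve average (-129.5 + +120.9)/2 = -4.3° is on the wrong side of the globe.)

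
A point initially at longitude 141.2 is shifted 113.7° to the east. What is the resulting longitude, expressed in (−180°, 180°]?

-105.1°

Start at +141.2°; shift +113.7° → +254.9°.
+254.9° lies outside (−180°, 180°]; subtract 360° → -105.1°.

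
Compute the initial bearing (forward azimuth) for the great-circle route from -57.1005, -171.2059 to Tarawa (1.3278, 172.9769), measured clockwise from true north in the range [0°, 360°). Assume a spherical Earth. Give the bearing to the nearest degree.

Δλ = 172.9769 − -171.2059 = 344.1828°; wrapped into (−180°, 180°]: -15.8172°.
θ = atan2( sin Δλ · cos φ₂ , cos φ₁ · sin φ₂ − sin φ₁ · cos φ₂ · cos Δλ )
  = atan2(-0.27250, 0.82020) = -18.378° → normalised to [0°, 360°): 341.622°.

342°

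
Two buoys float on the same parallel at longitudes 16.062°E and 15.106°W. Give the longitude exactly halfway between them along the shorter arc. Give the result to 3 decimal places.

0.478°E

Signed shortest Δλ from +16.062° to -15.106° is -31.168°.
Midpoint longitude = +16.062° + (-31.168°)/2 = +16.062° − 15.584° = +0.478°.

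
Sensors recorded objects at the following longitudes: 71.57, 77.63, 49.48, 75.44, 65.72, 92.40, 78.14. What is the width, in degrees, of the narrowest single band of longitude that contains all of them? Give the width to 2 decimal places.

Sort the longitudes: +49.48°, +65.72°, +71.57°, +75.44°, +77.63°, +78.14°, +92.40°.
Eastward gaps between consecutive values (wrapping around): 16.24°, 5.85°, 3.87°, 2.19°, 0.51°, 14.26°, 317.08°.
Largest gap = 317.08° ⇒ minimal covering band is its complement: 360° − 317.08° = 42.92°.
Band runs from +49.48° eastward to +92.40°.

42.92°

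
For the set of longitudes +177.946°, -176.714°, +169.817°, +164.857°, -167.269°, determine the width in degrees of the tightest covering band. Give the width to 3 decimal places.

27.874°

Sort the longitudes: -176.714°, -167.269°, +164.857°, +169.817°, +177.946°.
Eastward gaps between consecutive values (wrapping around): 9.445°, 332.126°, 4.960°, 8.129°, 5.340°.
Largest gap = 332.126° ⇒ minimal covering band is its complement: 360° − 332.126° = 27.874°.
Band runs from +164.857° eastward to -167.269°, crossing the antimeridian.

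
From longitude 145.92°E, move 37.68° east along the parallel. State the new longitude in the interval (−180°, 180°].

176.40°W

Start at +145.92°; shift +37.68° → +183.60°.
+183.60° lies outside (−180°, 180°]; subtract 360° → -176.40°.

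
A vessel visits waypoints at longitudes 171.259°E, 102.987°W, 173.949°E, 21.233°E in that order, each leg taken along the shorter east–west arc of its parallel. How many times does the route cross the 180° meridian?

2

Leg 1: +171.259° → -102.987°, shortest Δλ = 85.754° (east) — crosses 180°.
Leg 2: -102.987° → +173.949°, shortest Δλ = -83.064° (west) — crosses 180°.
Leg 3: +173.949° → +21.233°, shortest Δλ = -152.716° (west) — does not cross 180°.
Total crossings: 2.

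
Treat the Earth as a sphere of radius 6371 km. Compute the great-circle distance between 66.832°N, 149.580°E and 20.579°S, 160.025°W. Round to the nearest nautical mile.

Δλ = -160.025 − 149.580 = -309.605°; wrapped into (−180°, 180°]: 50.395°.
Δφ = -20.579 − 66.832 = -87.411°.
a = sin²(Δφ/2) + cos φ₁ · cos φ₂ · sin²(Δλ/2) = 0.544175.
c = 2·atan2(√a, √(1−a)) = 1.65926 rad → d = 6371·c ≈ 10571.15 km ≈ 5707.96 nmi.

5708 nmi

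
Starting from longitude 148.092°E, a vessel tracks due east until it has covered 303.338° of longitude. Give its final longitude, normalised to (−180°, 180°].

91.430°E

Start at +148.092°; shift +303.338° → +451.430°.
+451.430° lies outside (−180°, 180°]; subtract 360° → +91.430°.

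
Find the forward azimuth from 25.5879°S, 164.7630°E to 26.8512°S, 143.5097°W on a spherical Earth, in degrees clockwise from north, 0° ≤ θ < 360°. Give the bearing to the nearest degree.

Δλ = -143.5097 − 164.7630 = -308.2727°; wrapped into (−180°, 180°]: 51.7273°.
θ = atan2( sin Δλ · cos φ₂ , cos φ₁ · sin φ₂ − sin φ₁ · cos φ₂ · cos Δλ )
  = atan2(0.70043, -0.16870) = 103.542° → normalised to [0°, 360°): 103.542°.

104°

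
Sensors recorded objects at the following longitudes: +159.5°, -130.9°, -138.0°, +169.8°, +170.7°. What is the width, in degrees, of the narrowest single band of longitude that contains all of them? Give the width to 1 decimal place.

Sort the longitudes: -138.0°, -130.9°, +159.5°, +169.8°, +170.7°.
Eastward gaps between consecutive values (wrapping around): 7.1°, 290.4°, 10.3°, 0.9°, 51.3°.
Largest gap = 290.4° ⇒ minimal covering band is its complement: 360° − 290.4° = 69.6°.
Band runs from +159.5° eastward to -130.9°, crossing the antimeridian.

69.6°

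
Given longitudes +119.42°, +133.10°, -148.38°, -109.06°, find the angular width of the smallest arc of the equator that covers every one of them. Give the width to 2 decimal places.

Sort the longitudes: -148.38°, -109.06°, +119.42°, +133.10°.
Eastward gaps between consecutive values (wrapping around): 39.32°, 228.48°, 13.68°, 78.52°.
Largest gap = 228.48° ⇒ minimal covering band is its complement: 360° − 228.48° = 131.52°.
Band runs from +119.42° eastward to -109.06°, crossing the antimeridian.

131.52°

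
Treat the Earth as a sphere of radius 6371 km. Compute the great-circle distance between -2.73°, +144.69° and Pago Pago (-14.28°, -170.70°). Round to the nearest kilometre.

5060 km

Δλ = -170.70 − 144.69 = -315.39°; wrapped into (−180°, 180°]: 44.61°.
Δφ = -14.28 − -2.73 = -11.55°.
a = sin²(Δφ/2) + cos φ₁ · cos φ₂ · sin²(Δλ/2) = 0.149564.
c = 2·atan2(√a, √(1−a)) = 0.79418 rad → d = 6371·c ≈ 5059.70 km.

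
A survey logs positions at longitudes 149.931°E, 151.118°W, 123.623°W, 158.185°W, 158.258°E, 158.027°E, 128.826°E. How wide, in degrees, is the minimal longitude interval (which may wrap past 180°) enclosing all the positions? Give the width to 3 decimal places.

Sort the longitudes: -158.185°, -151.118°, -123.623°, +128.826°, +149.931°, +158.027°, +158.258°.
Eastward gaps between consecutive values (wrapping around): 7.067°, 27.495°, 252.449°, 21.105°, 8.096°, 0.231°, 43.557°.
Largest gap = 252.449° ⇒ minimal covering band is its complement: 360° − 252.449° = 107.551°.
Band runs from +128.826° eastward to -123.623°, crossing the antimeridian.

107.551°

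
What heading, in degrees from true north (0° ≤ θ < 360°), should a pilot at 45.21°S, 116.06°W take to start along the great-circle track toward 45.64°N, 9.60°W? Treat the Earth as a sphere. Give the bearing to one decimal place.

61.6°

Δλ = -9.60 − -116.06 = 106.46°.
θ = atan2( sin Δλ · cos φ₂ , cos φ₁ · sin φ₂ − sin φ₁ · cos φ₂ · cos Δλ )
  = atan2(0.67051, 0.36310) = 61.563° → normalised to [0°, 360°): 61.563°.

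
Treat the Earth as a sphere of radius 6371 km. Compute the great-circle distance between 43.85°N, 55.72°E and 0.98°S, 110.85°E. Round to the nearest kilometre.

Δλ = 110.85 − 55.72 = 55.13°.
Δφ = -0.98 − 43.85 = -44.83°.
a = sin²(Δφ/2) + cos φ₁ · cos φ₂ · sin²(Δλ/2) = 0.299806.
c = 2·atan2(√a, √(1−a)) = 1.15886 rad → d = 6371·c ≈ 7383.08 km.

7383 km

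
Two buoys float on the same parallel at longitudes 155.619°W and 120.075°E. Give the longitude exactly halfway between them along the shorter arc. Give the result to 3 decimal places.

162.228°E

Signed shortest Δλ from -155.619° to +120.075° is -84.306°.
Midpoint longitude = -155.619° + (-84.306°)/2 = -155.619° − 42.153° = -197.772°.
Normalise into (−180°, 180°]: +162.228°.
(The naïve average (-155.619 + +120.075)/2 = -17.772° is on the wrong side of the globe.)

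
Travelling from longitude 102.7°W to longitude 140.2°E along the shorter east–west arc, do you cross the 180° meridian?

Naïve |140.2 − -102.7| = 242.9° > 180°, so the shorter arc goes the other way round — across 180°.
Signed shortest Δλ = ((140.2 − -102.7 + 180) mod 360) − 180 = -117.1°.
Going west by 117.1° from -102.7° passes through 180° before reaching +140.2°.

Yes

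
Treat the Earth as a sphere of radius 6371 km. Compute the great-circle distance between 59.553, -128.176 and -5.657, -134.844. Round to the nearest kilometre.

Δλ = -134.844 − -128.176 = -6.668°.
Δφ = -5.657 − 59.553 = -65.210°.
a = sin²(Δφ/2) + cos φ₁ · cos φ₂ · sin²(Δλ/2) = 0.292059.
c = 2·atan2(√a, √(1−a)) = 1.14188 rad → d = 6371·c ≈ 7274.94 km.

7275 km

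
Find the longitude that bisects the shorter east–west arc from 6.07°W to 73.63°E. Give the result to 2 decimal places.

Signed shortest Δλ from -6.07° to +73.63° is +79.70°.
Midpoint longitude = -6.07° + (+79.70°)/2 = -6.07° + 39.85° = +33.78°.

33.78°E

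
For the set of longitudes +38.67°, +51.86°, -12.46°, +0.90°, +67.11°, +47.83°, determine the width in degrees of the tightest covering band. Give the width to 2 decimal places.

79.57°

Sort the longitudes: -12.46°, +0.90°, +38.67°, +47.83°, +51.86°, +67.11°.
Eastward gaps between consecutive values (wrapping around): 13.36°, 37.77°, 9.16°, 4.03°, 15.25°, 280.43°.
Largest gap = 280.43° ⇒ minimal covering band is its complement: 360° − 280.43° = 79.57°.
Band runs from -12.46° eastward to +67.11°.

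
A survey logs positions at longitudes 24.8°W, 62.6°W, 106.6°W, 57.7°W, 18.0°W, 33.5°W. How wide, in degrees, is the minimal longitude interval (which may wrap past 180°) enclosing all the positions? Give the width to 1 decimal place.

Sort the longitudes: -106.6°, -62.6°, -57.7°, -33.5°, -24.8°, -18.0°.
Eastward gaps between consecutive values (wrapping around): 44.0°, 4.9°, 24.2°, 8.7°, 6.8°, 271.4°.
Largest gap = 271.4° ⇒ minimal covering band is its complement: 360° − 271.4° = 88.6°.
Band runs from -106.6° eastward to -18.0°.

88.6°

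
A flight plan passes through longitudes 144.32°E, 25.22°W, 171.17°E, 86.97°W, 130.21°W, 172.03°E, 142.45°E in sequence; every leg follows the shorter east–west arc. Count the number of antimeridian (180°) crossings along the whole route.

Leg 1: +144.32° → -25.22°, shortest Δλ = -169.54° (west) — does not cross 180°.
Leg 2: -25.22° → +171.17°, shortest Δλ = -163.61° (west) — crosses 180°.
Leg 3: +171.17° → -86.97°, shortest Δλ = 101.86° (east) — crosses 180°.
Leg 4: -86.97° → -130.21°, shortest Δλ = -43.24° (west) — does not cross 180°.
Leg 5: -130.21° → +172.03°, shortest Δλ = -57.76° (west) — crosses 180°.
Leg 6: +172.03° → +142.45°, shortest Δλ = -29.58° (west) — does not cross 180°.
Total crossings: 3.

3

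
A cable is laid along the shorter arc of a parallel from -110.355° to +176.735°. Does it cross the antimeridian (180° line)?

Yes

Naïve |176.735 − -110.355| = 287.09° > 180°, so the shorter arc goes the other way round — across 180°.
Signed shortest Δλ = ((176.735 − -110.355 + 180) mod 360) − 180 = -72.91°.
Going west by 72.91° from -110.355° passes through 180° before reaching +176.735°.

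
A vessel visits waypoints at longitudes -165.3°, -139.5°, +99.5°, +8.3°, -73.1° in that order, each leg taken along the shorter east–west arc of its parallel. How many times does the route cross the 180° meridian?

1

Leg 1: -165.3° → -139.5°, shortest Δλ = 25.8° (east) — does not cross 180°.
Leg 2: -139.5° → +99.5°, shortest Δλ = -121.0° (west) — crosses 180°.
Leg 3: +99.5° → +8.3°, shortest Δλ = -91.2° (west) — does not cross 180°.
Leg 4: +8.3° → -73.1°, shortest Δλ = -81.4° (west) — does not cross 180°.
Total crossings: 1.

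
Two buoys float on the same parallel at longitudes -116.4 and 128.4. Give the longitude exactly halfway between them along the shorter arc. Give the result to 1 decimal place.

-174.0°

Signed shortest Δλ from -116.4° to +128.4° is -115.2°.
Midpoint longitude = -116.4° + (-115.2°)/2 = -116.4° − 57.6° = -174.0°.
(The naïve average (-116.4 + +128.4)/2 = 6.0° is on the wrong side of the globe.)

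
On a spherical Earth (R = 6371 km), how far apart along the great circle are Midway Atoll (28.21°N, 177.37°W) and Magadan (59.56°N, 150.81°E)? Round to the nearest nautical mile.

2288 nmi

Δλ = 150.81 − -177.37 = 328.18°; wrapped into (−180°, 180°]: -31.82°.
Δφ = 59.56 − 28.21 = 31.35°.
a = sin²(Δφ/2) + cos φ₁ · cos φ₂ · sin²(Δλ/2) = 0.106547.
c = 2·atan2(√a, √(1−a)) = 0.66502 rad → d = 6371·c ≈ 4236.82 km ≈ 2287.70 nmi.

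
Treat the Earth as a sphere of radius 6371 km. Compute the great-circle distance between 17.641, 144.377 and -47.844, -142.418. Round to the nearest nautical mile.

Δλ = -142.418 − 144.377 = -286.795°; wrapped into (−180°, 180°]: 73.205°.
Δφ = -47.844 − 17.641 = -65.485°.
a = sin²(Δφ/2) + cos φ₁ · cos φ₂ · sin²(Δλ/2) = 0.519925.
c = 2·atan2(√a, √(1−a)) = 1.61066 rad → d = 6371·c ≈ 10261.50 km ≈ 5540.76 nmi.

5541 nmi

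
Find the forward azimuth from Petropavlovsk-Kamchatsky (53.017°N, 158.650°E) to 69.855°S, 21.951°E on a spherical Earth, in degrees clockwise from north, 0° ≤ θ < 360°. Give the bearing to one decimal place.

Δλ = 21.951 − 158.650 = -136.699°.
θ = atan2( sin Δλ · cos φ₂ , cos φ₁ · sin φ₂ − sin φ₁ · cos φ₂ · cos Δλ )
  = atan2(-0.23620, -0.36456) = -147.061° → normalised to [0°, 360°): 212.939°.

212.9°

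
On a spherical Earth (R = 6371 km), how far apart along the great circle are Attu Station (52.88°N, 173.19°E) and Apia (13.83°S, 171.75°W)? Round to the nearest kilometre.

7557 km

Δλ = -171.75 − 173.19 = -344.94°; wrapped into (−180°, 180°]: 15.06°.
Δφ = -13.83 − 52.88 = -66.71°.
a = sin²(Δφ/2) + cos φ₁ · cos φ₂ · sin²(Δλ/2) = 0.312371.
c = 2·atan2(√a, √(1−a)) = 1.18612 rad → d = 6371·c ≈ 7556.77 km.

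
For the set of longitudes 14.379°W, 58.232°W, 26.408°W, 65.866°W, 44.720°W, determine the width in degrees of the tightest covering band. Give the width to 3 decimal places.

Sort the longitudes: -65.866°, -58.232°, -44.720°, -26.408°, -14.379°.
Eastward gaps between consecutive values (wrapping around): 7.634°, 13.512°, 18.312°, 12.029°, 308.513°.
Largest gap = 308.513° ⇒ minimal covering band is its complement: 360° − 308.513° = 51.487°.
Band runs from -65.866° eastward to -14.379°.

51.487°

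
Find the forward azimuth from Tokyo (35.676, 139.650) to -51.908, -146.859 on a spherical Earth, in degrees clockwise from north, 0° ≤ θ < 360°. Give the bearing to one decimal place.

141.4°

Δλ = -146.859 − 139.650 = -286.509°; wrapped into (−180°, 180°]: 73.491°.
θ = atan2( sin Δλ · cos φ₂ , cos φ₁ · sin φ₂ − sin φ₁ · cos φ₂ · cos Δλ )
  = atan2(0.59149, -0.74156) = 141.423° → normalised to [0°, 360°): 141.423°.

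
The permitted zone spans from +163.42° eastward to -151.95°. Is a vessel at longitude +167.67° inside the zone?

Yes

Band width going east from +163.42° to -151.95°: ((-151.95 − 163.42) mod 360) = 44.63°.
Offset of +167.67° east of the west edge: ((167.67 − 163.42) mod 360) = 4.25°.
4.25° ≤ 44.63° ⇒ inside.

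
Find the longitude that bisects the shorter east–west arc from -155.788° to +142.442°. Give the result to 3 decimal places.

Signed shortest Δλ from -155.788° to +142.442° is -61.770°.
Midpoint longitude = -155.788° + (-61.770°)/2 = -155.788° − 30.885° = -186.673°.
Normalise into (−180°, 180°]: +173.327°.
(The naïve average (-155.788 + +142.442)/2 = -6.673° is on the wrong side of the globe.)

+173.327°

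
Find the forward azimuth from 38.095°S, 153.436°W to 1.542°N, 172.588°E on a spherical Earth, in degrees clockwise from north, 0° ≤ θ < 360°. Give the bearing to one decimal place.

313.6°

Δλ = 172.588 − -153.436 = 326.024°; wrapped into (−180°, 180°]: -33.976°.
θ = atan2( sin Δλ · cos φ₂ , cos φ₁ · sin φ₂ − sin φ₁ · cos φ₂ · cos Δλ )
  = atan2(-0.55864, 0.53263) = -46.366° → normalised to [0°, 360°): 313.634°.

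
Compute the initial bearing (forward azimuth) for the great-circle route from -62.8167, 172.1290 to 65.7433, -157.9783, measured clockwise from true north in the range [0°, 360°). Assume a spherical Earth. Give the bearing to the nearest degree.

16°

Δλ = -157.9783 − 172.1290 = -330.1073°; wrapped into (−180°, 180°]: 29.8927°.
θ = atan2( sin Δλ · cos φ₂ , cos φ₁ · sin φ₂ − sin φ₁ · cos φ₂ · cos Δλ )
  = atan2(0.20475, 0.73334) = 15.600° → normalised to [0°, 360°): 15.600°.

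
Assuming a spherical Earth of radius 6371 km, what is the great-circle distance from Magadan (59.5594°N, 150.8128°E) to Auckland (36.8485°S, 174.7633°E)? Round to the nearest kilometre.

10944 km

Δλ = 174.7633 − 150.8128 = 23.9505°.
Δφ = -36.8485 − 59.5594 = -96.4079°.
a = sin²(Δφ/2) + cos φ₁ · cos φ₂ · sin²(Δλ/2) = 0.573257.
c = 2·atan2(√a, √(1−a)) = 1.71784 rad → d = 6371·c ≈ 10944.36 km.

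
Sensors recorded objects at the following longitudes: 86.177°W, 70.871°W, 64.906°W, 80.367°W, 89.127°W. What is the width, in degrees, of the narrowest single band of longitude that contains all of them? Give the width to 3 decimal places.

Sort the longitudes: -89.127°, -86.177°, -80.367°, -70.871°, -64.906°.
Eastward gaps between consecutive values (wrapping around): 2.950°, 5.810°, 9.496°, 5.965°, 335.779°.
Largest gap = 335.779° ⇒ minimal covering band is its complement: 360° − 335.779° = 24.221°.
Band runs from -89.127° eastward to -64.906°.

24.221°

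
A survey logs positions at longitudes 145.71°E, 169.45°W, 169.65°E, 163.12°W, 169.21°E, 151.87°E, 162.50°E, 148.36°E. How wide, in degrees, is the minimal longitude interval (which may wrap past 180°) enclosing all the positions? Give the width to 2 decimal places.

51.17°

Sort the longitudes: -169.45°, -163.12°, +145.71°, +148.36°, +151.87°, +162.50°, +169.21°, +169.65°.
Eastward gaps between consecutive values (wrapping around): 6.33°, 308.83°, 2.65°, 3.51°, 10.63°, 6.71°, 0.44°, 20.90°.
Largest gap = 308.83° ⇒ minimal covering band is its complement: 360° − 308.83° = 51.17°.
Band runs from +145.71° eastward to -163.12°, crossing the antimeridian.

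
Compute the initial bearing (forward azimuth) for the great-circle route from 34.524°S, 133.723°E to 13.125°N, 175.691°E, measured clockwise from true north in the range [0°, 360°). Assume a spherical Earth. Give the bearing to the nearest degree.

47°

Δλ = 175.691 − 133.723 = 41.968°.
θ = atan2( sin Δλ · cos φ₂ , cos φ₁ · sin φ₂ − sin φ₁ · cos φ₂ · cos Δλ )
  = atan2(0.65125, 0.59747) = 47.466° → normalised to [0°, 360°): 47.466°.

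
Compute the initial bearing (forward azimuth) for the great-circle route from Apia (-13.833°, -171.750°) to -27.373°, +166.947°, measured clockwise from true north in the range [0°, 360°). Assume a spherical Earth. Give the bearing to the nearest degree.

Δλ = 166.947 − -171.750 = 338.697°; wrapped into (−180°, 180°]: -21.303°.
θ = atan2( sin Δλ · cos φ₂ , cos φ₁ · sin φ₂ − sin φ₁ · cos φ₂ · cos Δλ )
  = atan2(-0.32262, -0.24863) = -127.620° → normalised to [0°, 360°): 232.380°.

232°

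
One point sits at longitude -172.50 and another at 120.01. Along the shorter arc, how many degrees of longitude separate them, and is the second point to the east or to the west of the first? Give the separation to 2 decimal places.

67.49° west

Raw difference: 120.01 − -172.50 = 292.51°.
Normalise into (−180°, 180°]: 292.51° − 360° = -67.49°.
Negative ⇒ the second point lies to the west; separation 67.49°.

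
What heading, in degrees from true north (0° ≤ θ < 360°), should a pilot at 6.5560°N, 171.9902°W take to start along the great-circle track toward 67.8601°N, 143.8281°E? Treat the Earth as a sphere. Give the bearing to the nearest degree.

Δλ = 143.8281 − -171.9902 = 315.8183°; wrapped into (−180°, 180°]: -44.1817°.
θ = atan2( sin Δλ · cos φ₂ , cos φ₁ · sin φ₂ − sin φ₁ · cos φ₂ · cos Δλ )
  = atan2(-0.26265, 0.88935) = -16.454° → normalised to [0°, 360°): 343.546°.

344°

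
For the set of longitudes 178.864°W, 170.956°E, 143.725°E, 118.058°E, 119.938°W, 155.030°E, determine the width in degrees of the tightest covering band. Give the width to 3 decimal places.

Sort the longitudes: -178.864°, -119.938°, +118.058°, +143.725°, +155.030°, +170.956°.
Eastward gaps between consecutive values (wrapping around): 58.926°, 237.996°, 25.667°, 11.305°, 15.926°, 10.180°.
Largest gap = 237.996° ⇒ minimal covering band is its complement: 360° − 237.996° = 122.004°.
Band runs from +118.058° eastward to -119.938°, crossing the antimeridian.

122.004°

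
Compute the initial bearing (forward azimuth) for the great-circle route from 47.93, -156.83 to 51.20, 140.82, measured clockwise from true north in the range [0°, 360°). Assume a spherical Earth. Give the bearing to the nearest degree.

299°

Δλ = 140.82 − -156.83 = 297.65°; wrapped into (−180°, 180°]: -62.35°.
θ = atan2( sin Δλ · cos φ₂ , cos φ₁ · sin φ₂ − sin φ₁ · cos φ₂ · cos Δλ )
  = atan2(-0.55504, 0.30633) = -61.106° → normalised to [0°, 360°): 298.894°.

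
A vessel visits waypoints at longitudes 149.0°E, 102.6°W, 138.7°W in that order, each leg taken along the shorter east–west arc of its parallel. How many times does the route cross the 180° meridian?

1

Leg 1: +149.0° → -102.6°, shortest Δλ = 108.4° (east) — crosses 180°.
Leg 2: -102.6° → -138.7°, shortest Δλ = -36.1° (west) — does not cross 180°.
Total crossings: 1.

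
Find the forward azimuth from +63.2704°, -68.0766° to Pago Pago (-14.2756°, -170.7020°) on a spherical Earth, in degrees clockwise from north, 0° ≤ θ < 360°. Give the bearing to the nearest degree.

Δλ = -170.7020 − -68.0766 = -102.6254°.
θ = atan2( sin Δλ · cos φ₂ , cos φ₁ · sin φ₂ − sin φ₁ · cos φ₂ · cos Δλ )
  = atan2(-0.94569, 0.07828) = -85.268° → normalised to [0°, 360°): 274.732°.

275°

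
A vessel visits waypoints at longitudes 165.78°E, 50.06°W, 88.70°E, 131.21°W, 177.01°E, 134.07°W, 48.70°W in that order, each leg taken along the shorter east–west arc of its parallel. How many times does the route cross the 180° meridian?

4

Leg 1: +165.78° → -50.06°, shortest Δλ = 144.16° (east) — crosses 180°.
Leg 2: -50.06° → +88.70°, shortest Δλ = 138.76° (east) — does not cross 180°.
Leg 3: +88.70° → -131.21°, shortest Δλ = 140.09° (east) — crosses 180°.
Leg 4: -131.21° → +177.01°, shortest Δλ = -51.78° (west) — crosses 180°.
Leg 5: +177.01° → -134.07°, shortest Δλ = 48.92° (east) — crosses 180°.
Leg 6: -134.07° → -48.70°, shortest Δλ = 85.37° (east) — does not cross 180°.
Total crossings: 4.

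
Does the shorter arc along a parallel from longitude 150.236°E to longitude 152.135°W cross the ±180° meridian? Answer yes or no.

Naïve |-152.135 − 150.236| = 302.371° > 180°, so the shorter arc goes the other way round — across 180°.
Signed shortest Δλ = ((-152.135 − 150.236 + 180) mod 360) − 180 = 57.629°.
Going east by 57.629° from +150.236° passes through 180° before reaching -152.135°.

Yes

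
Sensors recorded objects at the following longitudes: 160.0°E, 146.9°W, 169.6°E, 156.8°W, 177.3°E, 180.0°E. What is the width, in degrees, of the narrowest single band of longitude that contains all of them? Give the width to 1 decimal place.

53.1°

Sort the longitudes: -156.8°, -146.9°, +160.0°, +169.6°, +177.3°, +180.0°.
Eastward gaps between consecutive values (wrapping around): 9.9°, 306.9°, 9.6°, 7.7°, 2.7°, 23.2°.
Largest gap = 306.9° ⇒ minimal covering band is its complement: 360° − 306.9° = 53.1°.
Band runs from +160.0° eastward to -146.9°, crossing the antimeridian.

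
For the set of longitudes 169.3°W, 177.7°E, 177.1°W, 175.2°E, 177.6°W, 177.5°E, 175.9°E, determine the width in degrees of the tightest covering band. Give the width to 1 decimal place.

Sort the longitudes: -177.6°, -177.1°, -169.3°, +175.2°, +175.9°, +177.5°, +177.7°.
Eastward gaps between consecutive values (wrapping around): 0.5°, 7.8°, 344.5°, 0.7°, 1.6°, 0.2°, 4.7°.
Largest gap = 344.5° ⇒ minimal covering band is its complement: 360° − 344.5° = 15.5°.
Band runs from +175.2° eastward to -169.3°, crossing the antimeridian.

15.5°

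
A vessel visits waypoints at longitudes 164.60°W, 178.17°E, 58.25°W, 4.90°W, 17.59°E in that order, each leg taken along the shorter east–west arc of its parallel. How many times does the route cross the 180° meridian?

2

Leg 1: -164.60° → +178.17°, shortest Δλ = -17.23° (west) — crosses 180°.
Leg 2: +178.17° → -58.25°, shortest Δλ = 123.58° (east) — crosses 180°.
Leg 3: -58.25° → -4.90°, shortest Δλ = 53.35° (east) — does not cross 180°.
Leg 4: -4.90° → +17.59°, shortest Δλ = 22.49° (east) — does not cross 180°.
Total crossings: 2.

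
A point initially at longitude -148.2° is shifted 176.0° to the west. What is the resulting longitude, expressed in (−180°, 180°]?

Start at -148.2°; shift −176.0° → -324.2°.
-324.2° lies outside (−180°, 180°]; add 360° → +35.8°.

+35.8°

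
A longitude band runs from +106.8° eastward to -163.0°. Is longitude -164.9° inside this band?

Yes

Band width going east from +106.8° to -163.0°: ((-163.0 − 106.8) mod 360) = 90.2°.
Offset of -164.9° east of the west edge: ((-164.9 − 106.8) mod 360) = 88.3°.
88.3° ≤ 90.2° ⇒ inside.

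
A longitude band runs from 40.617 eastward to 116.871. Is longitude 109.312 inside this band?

Band width going east from +40.617° to +116.871°: ((116.871 − 40.617) mod 360) = 76.254°.
Offset of +109.312° east of the west edge: ((109.312 − 40.617) mod 360) = 68.695°.
68.695° ≤ 76.254° ⇒ inside.

Yes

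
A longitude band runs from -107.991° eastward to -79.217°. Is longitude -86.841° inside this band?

Band width going east from -107.991° to -79.217°: ((-79.217 − -107.991) mod 360) = 28.774°.
Offset of -86.841° east of the west edge: ((-86.841 − -107.991) mod 360) = 21.150°.
21.150° ≤ 28.774° ⇒ inside.

Yes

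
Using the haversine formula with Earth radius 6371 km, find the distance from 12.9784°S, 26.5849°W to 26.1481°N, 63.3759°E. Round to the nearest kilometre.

Δλ = 63.3759 − -26.5849 = 89.9608°.
Δφ = 26.1481 − -12.9784 = 39.1265°.
a = sin²(Δφ/2) + cos φ₁ · cos φ₂ · sin²(Δλ/2) = 0.549187.
c = 2·atan2(√a, √(1−a)) = 1.66933 rad → d = 6371·c ≈ 10635.30 km.

10635 km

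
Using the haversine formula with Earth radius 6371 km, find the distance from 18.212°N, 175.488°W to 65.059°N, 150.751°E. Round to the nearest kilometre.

5776 km

Δλ = 150.751 − -175.488 = 326.239°; wrapped into (−180°, 180°]: -33.761°.
Δφ = 65.059 − 18.212 = 46.847°.
a = sin²(Δφ/2) + cos φ₁ · cos φ₂ · sin²(Δλ/2) = 0.191800.
c = 2·atan2(√a, √(1−a)) = 0.90663 rad → d = 6371·c ≈ 5776.17 km.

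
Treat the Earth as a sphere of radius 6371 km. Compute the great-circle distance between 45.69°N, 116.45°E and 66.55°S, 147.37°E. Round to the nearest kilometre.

Δλ = 147.37 − 116.45 = 30.92°.
Δφ = -66.55 − 45.69 = -112.24°.
a = sin²(Δφ/2) + cos φ₁ · cos φ₂ · sin²(Δλ/2) = 0.708996.
c = 2·atan2(√a, √(1−a)) = 2.00203 rad → d = 6371·c ≈ 12754.94 km.

12755 km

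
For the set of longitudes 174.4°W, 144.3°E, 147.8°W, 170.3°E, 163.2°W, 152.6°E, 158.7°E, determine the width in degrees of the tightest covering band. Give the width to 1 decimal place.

Sort the longitudes: -174.4°, -163.2°, -147.8°, +144.3°, +152.6°, +158.7°, +170.3°.
Eastward gaps between consecutive values (wrapping around): 11.2°, 15.4°, 292.1°, 8.3°, 6.1°, 11.6°, 15.3°.
Largest gap = 292.1° ⇒ minimal covering band is its complement: 360° − 292.1° = 67.9°.
Band runs from +144.3° eastward to -147.8°, crossing the antimeridian.

67.9°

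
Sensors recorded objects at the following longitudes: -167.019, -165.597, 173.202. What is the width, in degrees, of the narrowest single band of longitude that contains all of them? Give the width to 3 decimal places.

Sort the longitudes: -167.019°, -165.597°, +173.202°.
Eastward gaps between consecutive values (wrapping around): 1.422°, 338.799°, 19.779°.
Largest gap = 338.799° ⇒ minimal covering band is its complement: 360° − 338.799° = 21.201°.
Band runs from +173.202° eastward to -165.597°, crossing the antimeridian.

21.201°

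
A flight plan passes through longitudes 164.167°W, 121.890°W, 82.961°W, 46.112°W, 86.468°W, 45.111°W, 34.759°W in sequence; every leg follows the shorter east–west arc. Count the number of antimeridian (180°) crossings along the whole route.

Leg 1: -164.167° → -121.890°, shortest Δλ = 42.277° (east) — does not cross 180°.
Leg 2: -121.890° → -82.961°, shortest Δλ = 38.929° (east) — does not cross 180°.
Leg 3: -82.961° → -46.112°, shortest Δλ = 36.849° (east) — does not cross 180°.
Leg 4: -46.112° → -86.468°, shortest Δλ = -40.356° (west) — does not cross 180°.
Leg 5: -86.468° → -45.111°, shortest Δλ = 41.357° (east) — does not cross 180°.
Leg 6: -45.111° → -34.759°, shortest Δλ = 10.352° (east) — does not cross 180°.
Total crossings: 0.

0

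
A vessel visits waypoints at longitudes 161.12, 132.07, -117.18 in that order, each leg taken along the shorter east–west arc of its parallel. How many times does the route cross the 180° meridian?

Leg 1: +161.12° → +132.07°, shortest Δλ = -29.05° (west) — does not cross 180°.
Leg 2: +132.07° → -117.18°, shortest Δλ = 110.75° (east) — crosses 180°.
Total crossings: 1.

1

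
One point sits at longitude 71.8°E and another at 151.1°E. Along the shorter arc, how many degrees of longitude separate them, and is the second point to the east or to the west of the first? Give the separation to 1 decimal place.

Raw difference: 151.1 − 71.8 = 79.3°.
Normalise into (−180°, 180°]: 79.3° stays 79.3°.
Positive ⇒ the second point lies to the east; separation 79.3°.

79.3° east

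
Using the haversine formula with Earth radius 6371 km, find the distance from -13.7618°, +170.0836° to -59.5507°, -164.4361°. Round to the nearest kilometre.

5504 km

Δλ = -164.4361 − 170.0836 = -334.5197°; wrapped into (−180°, 180°]: 25.4803°.
Δφ = -59.5507 − -13.7618 = -45.7889°.
a = sin²(Δφ/2) + cos φ₁ · cos φ₂ · sin²(Δλ/2) = 0.175287.
c = 2·atan2(√a, √(1−a)) = 0.86397 rad → d = 6371·c ≈ 5504.33 km.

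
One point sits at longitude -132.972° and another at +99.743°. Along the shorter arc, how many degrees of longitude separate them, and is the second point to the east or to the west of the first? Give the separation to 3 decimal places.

127.285° west

Raw difference: 99.743 − -132.972 = 232.715°.
Normalise into (−180°, 180°]: 232.715° − 360° = -127.285°.
Negative ⇒ the second point lies to the west; separation 127.285°.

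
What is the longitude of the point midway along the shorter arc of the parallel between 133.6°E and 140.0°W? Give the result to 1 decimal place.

Signed shortest Δλ from +133.6° to -140.0° is +86.4°.
Midpoint longitude = +133.6° + (+86.4°)/2 = +133.6° + 43.2° = +176.8°.
(The naïve average (+133.6 + -140.0)/2 = -3.2° is on the wrong side of the globe.)

176.8°E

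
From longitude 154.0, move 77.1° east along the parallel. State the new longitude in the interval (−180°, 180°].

Start at +154.0°; shift +77.1° → +231.1°.
+231.1° lies outside (−180°, 180°]; subtract 360° → -128.9°.

-128.9°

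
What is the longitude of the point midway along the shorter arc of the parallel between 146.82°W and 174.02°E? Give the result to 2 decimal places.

166.40°W

Signed shortest Δλ from -146.82° to +174.02° is -39.16°.
Midpoint longitude = -146.82° + (-39.16°)/2 = -146.82° − 19.58° = -166.40°.
(The naïve average (-146.82 + +174.02)/2 = 13.6° is on the wrong side of the globe.)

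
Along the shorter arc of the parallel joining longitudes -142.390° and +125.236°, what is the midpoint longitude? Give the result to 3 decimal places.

+171.423°

Signed shortest Δλ from -142.390° to +125.236° is -92.374°.
Midpoint longitude = -142.390° + (-92.374°)/2 = -142.390° − 46.187° = -188.577°.
Normalise into (−180°, 180°]: +171.423°.
(The naïve average (-142.390 + +125.236)/2 = -8.577° is on the wrong side of the globe.)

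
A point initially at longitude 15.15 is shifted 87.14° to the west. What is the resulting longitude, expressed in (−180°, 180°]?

-71.99°

Start at +15.15°; shift −87.14° → -71.99°.
-71.99° already lies in (−180°, 180°].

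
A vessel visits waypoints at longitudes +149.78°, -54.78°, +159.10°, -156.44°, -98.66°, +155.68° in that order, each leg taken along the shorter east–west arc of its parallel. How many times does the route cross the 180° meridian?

Leg 1: +149.78° → -54.78°, shortest Δλ = 155.44° (east) — crosses 180°.
Leg 2: -54.78° → +159.10°, shortest Δλ = -146.12° (west) — crosses 180°.
Leg 3: +159.10° → -156.44°, shortest Δλ = 44.46° (east) — crosses 180°.
Leg 4: -156.44° → -98.66°, shortest Δλ = 57.78° (east) — does not cross 180°.
Leg 5: -98.66° → +155.68°, shortest Δλ = -105.66° (west) — crosses 180°.
Total crossings: 4.

4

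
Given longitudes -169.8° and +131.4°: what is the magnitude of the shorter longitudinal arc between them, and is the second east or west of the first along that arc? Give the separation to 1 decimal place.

Raw difference: 131.4 − -169.8 = 301.2°.
Normalise into (−180°, 180°]: 301.2° − 360° = -58.8°.
Negative ⇒ the second point lies to the west; separation 58.8°.

58.8° west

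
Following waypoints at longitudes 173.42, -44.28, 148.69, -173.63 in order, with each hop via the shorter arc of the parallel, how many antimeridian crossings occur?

3

Leg 1: +173.42° → -44.28°, shortest Δλ = 142.3° (east) — crosses 180°.
Leg 2: -44.28° → +148.69°, shortest Δλ = -167.03° (west) — crosses 180°.
Leg 3: +148.69° → -173.63°, shortest Δλ = 37.68° (east) — crosses 180°.
Total crossings: 3.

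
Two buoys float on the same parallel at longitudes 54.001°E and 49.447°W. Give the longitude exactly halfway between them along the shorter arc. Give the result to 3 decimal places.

2.277°E

Signed shortest Δλ from +54.001° to -49.447° is -103.448°.
Midpoint longitude = +54.001° + (-103.448°)/2 = +54.001° − 51.724° = +2.277°.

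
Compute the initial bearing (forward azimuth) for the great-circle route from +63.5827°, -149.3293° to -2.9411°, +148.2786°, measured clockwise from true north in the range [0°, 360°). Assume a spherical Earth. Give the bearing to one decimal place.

243.7°

Δλ = 148.2786 − -149.3293 = 297.6079°; wrapped into (−180°, 180°]: -62.3921°.
θ = atan2( sin Δλ · cos φ₂ , cos φ₁ · sin φ₂ − sin φ₁ · cos φ₂ · cos Δλ )
  = atan2(-0.88497, -0.43731) = -116.296° → normalised to [0°, 360°): 243.704°.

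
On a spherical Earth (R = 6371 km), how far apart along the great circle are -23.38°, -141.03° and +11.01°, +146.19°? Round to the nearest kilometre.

Δλ = 146.19 − -141.03 = 287.22°; wrapped into (−180°, 180°]: -72.78°.
Δφ = 11.01 − -23.38 = 34.39°.
a = sin²(Δφ/2) + cos φ₁ · cos φ₂ · sin²(Δλ/2) = 0.404527.
c = 2·atan2(√a, √(1−a)) = 1.37867 rad → d = 6371·c ≈ 8783.51 km.

8784 km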